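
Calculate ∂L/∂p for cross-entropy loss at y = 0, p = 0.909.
∂L/∂p = 10.99

∂L/∂p = -y/p + (1-y)/(1-p) = 0 + 1/0.091 = 10.99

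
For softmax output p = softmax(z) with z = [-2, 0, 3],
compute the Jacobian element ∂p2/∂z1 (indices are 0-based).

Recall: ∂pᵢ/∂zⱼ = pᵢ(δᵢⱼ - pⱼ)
∂p2/∂z1 = -0.0446

p = softmax(z) = [0.006377, 0.04712, 0.9465]
p2 = 0.9465, p1 = 0.04712

∂p2/∂z1 = -p2 × p1 = -0.9465 × 0.04712 = -0.0446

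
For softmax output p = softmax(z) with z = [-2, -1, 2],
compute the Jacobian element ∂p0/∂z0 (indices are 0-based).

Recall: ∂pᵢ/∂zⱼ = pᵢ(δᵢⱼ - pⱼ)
∂p0/∂z0 = 0.01685

p = softmax(z) = [0.01715, 0.04661, 0.9362]
p0 = 0.01715

∂p0/∂z0 = p0(1 - p0) = 0.01715 × (1 - 0.01715) = 0.01685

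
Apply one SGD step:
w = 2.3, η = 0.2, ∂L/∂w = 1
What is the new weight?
w_new = 2.1

w_new = w - η·∂L/∂w = 2.3 - 0.2×(1) = 2.3 - (0.2) = 2.1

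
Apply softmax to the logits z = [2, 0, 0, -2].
p = [0.7758, 0.105, 0.105, 0.0142]

exp(z) = [7.389, 1, 1, 0.1353]
Sum = 9.524
p = [0.7758, 0.105, 0.105, 0.0142]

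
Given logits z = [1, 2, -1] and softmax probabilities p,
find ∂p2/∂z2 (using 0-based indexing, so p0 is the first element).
∂p2/∂z2 = 0.03389

p = softmax(z) = [0.2595, 0.7054, 0.03512]
p2 = 0.03512

∂p2/∂z2 = p2(1 - p2) = 0.03512 × (1 - 0.03512) = 0.03389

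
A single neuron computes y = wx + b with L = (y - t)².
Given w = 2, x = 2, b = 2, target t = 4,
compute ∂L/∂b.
∂L/∂b = 4

y = wx + b = (2)(2) + 2 = 6
∂L/∂y = 2(y - t) = 2(6 - 4) = 4
∂y/∂b = 1
∂L/∂b = ∂L/∂y · ∂y/∂b = 4 × 1 = 4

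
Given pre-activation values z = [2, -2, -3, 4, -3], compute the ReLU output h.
h = [2, 0, 0, 4, 0]

ReLU applied element-wise: max(0,2)=2, max(0,-2)=0, max(0,-3)=0, max(0,4)=4, max(0,-3)=0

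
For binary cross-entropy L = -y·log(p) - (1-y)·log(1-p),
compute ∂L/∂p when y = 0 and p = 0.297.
∂L/∂p = 1.422

∂L/∂p = -y/p + (1-y)/(1-p) = 0 + 1/0.703 = 1.422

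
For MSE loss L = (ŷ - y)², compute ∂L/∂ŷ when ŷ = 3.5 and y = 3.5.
∂L/∂ŷ = 0.0

∂L/∂ŷ = 2(ŷ - y) = 2(3.5 - 3.5) = 2(0.0) = 0.0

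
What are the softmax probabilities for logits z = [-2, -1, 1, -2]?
p = [0.0403, 0.1096, 0.8098, 0.0403]

exp(z) = [0.1353, 0.3679, 2.718, 0.1353]
Sum = 3.357
p = [0.0403, 0.1096, 0.8098, 0.0403]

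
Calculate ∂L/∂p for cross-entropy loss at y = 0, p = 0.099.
∂L/∂p = 1.11

∂L/∂p = -y/p + (1-y)/(1-p) = 0 + 1/0.901 = 1.11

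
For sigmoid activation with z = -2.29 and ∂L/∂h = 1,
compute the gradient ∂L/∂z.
∂L/∂z = 0.0835

σ(-2.29) = 0.09195
σ'(-2.29) = σ(-2.29)(1 - σ(-2.29)) = 0.09195 × 0.908 = 0.0835
∂L/∂z = ∂L/∂h · σ'(z) = 1 × 0.0835 = 0.0835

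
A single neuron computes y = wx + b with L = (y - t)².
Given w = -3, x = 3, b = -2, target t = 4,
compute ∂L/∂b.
∂L/∂b = -30

y = wx + b = (-3)(3) + -2 = -11
∂L/∂y = 2(y - t) = 2(-11 - 4) = -30
∂y/∂b = 1
∂L/∂b = ∂L/∂y · ∂y/∂b = -30 × 1 = -30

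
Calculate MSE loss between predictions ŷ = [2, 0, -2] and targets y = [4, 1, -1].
MSE = 2

MSE = (1/3)((2-4)² + (0-1)² + (-2--1)²) = (1/3)(4 + 1 + 1) = 2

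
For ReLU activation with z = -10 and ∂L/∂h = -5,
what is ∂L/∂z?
∂L/∂z = 0

h = ReLU(-10) = 0
Since z < 0: ∂h/∂z = 0
∂L/∂z = ∂L/∂h · ∂h/∂z = -5 × 0 = 0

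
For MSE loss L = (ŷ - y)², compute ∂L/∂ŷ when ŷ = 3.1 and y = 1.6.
∂L/∂ŷ = 3.0

∂L/∂ŷ = 2(ŷ - y) = 2(3.1 - 1.6) = 2(1.5) = 3.0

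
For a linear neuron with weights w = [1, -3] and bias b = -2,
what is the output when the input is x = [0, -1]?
y = 1

y = (1)(0) + (-3)(-1) + -2 = 1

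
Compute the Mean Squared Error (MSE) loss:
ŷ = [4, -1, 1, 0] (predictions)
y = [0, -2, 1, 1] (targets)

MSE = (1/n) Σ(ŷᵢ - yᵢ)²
MSE = 4.5

MSE = (1/4)((4-0)² + (-1--2)² + (1-1)² + (0-1)²) = (1/4)(16 + 1 + 0 + 1) = 4.5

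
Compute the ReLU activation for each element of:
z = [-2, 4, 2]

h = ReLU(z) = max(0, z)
h = [0, 4, 2]

ReLU applied element-wise: max(0,-2)=0, max(0,4)=4, max(0,2)=2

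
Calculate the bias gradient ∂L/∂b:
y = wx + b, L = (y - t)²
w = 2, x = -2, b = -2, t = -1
∂L/∂b = -10

y = wx + b = (2)(-2) + -2 = -6
∂L/∂y = 2(y - t) = 2(-6 - -1) = -10
∂y/∂b = 1
∂L/∂b = ∂L/∂y · ∂y/∂b = -10 × 1 = -10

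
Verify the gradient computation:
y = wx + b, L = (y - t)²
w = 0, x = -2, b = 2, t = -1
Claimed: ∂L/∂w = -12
Correct

y = (0)(-2) + 2 = 2
∂L/∂y = 2(y - t) = 2(2 - -1) = 6
∂y/∂w = x = -2
∂L/∂w = 6 × -2 = -12

Claimed value: -12
Correct: The correct gradient is -12.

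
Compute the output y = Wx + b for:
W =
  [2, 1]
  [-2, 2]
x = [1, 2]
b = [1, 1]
y = [5, 3]

Wx = [2×1 + 1×2, -2×1 + 2×2]
   = [4, 2]
y = Wx + b = [4 + 1, 2 + 1] = [5, 3]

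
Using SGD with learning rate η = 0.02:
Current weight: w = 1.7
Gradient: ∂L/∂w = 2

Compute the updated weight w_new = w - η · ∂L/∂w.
w_new = 1.66

w_new = w - η·∂L/∂w = 1.7 - 0.02×(2) = 1.7 - (0.04) = 1.66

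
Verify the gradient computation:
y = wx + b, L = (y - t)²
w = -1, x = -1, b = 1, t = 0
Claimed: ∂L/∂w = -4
Correct

y = (-1)(-1) + 1 = 2
∂L/∂y = 2(y - t) = 2(2 - 0) = 4
∂y/∂w = x = -1
∂L/∂w = 4 × -1 = -4

Claimed value: -4
Correct: The correct gradient is -4.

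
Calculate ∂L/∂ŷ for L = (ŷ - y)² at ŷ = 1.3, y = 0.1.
∂L/∂ŷ = 2.4

∂L/∂ŷ = 2(ŷ - y) = 2(1.3 - 0.1) = 2(1.2) = 2.4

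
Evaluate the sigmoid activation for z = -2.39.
0.08394

sigmoid(-2.39) = 1/(1 + e^(2.39)) = 1/(1 + 10.91) = 0.08394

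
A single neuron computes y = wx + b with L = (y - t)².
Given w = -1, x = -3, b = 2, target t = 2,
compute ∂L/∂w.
∂L/∂w = -18

y = wx + b = (-1)(-3) + 2 = 5
∂L/∂y = 2(y - t) = 2(5 - 2) = 6
∂y/∂w = x = -3
∂L/∂w = ∂L/∂y · ∂y/∂w = 6 × -3 = -18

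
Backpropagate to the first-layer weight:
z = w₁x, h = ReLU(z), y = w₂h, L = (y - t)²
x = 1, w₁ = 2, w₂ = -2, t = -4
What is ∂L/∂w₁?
∂L/∂w₁ = 0

Forward pass:
z = w₁x = 2×1 = 2
h = ReLU(2) = 2
y = w₂h = -2×2 = -4

Backward pass:
∂L/∂y = 2(y - t) = 2(-4 - -4) = 0
∂y/∂h = w₂ = -2
∂h/∂z = 1 (ReLU derivative)
∂z/∂w₁ = x = 1

∂L/∂w₁ = 0 × -2 × 1 × 1 = 0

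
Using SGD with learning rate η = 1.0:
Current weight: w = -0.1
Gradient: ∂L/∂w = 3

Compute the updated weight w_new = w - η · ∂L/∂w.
w_new = -3.1

w_new = w - η·∂L/∂w = -0.1 - 1.0×(3) = -0.1 - (3) = -3.1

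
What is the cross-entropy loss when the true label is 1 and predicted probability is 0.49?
L = 0.7133

L = -1·log(0.49) - 0·log(0.51) = -log(0.49) = 0.7133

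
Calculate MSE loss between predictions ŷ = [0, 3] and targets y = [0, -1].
MSE = 8

MSE = (1/2)((0-0)² + (3--1)²) = (1/2)(0 + 16) = 8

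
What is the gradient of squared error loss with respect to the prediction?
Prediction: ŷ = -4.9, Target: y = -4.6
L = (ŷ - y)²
∂L/∂ŷ = -0.6

∂L/∂ŷ = 2(ŷ - y) = 2(-4.9 - -4.6) = 2(-0.3) = -0.6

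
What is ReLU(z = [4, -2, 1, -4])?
h = [4, 0, 1, 0]

ReLU applied element-wise: max(0,4)=4, max(0,-2)=0, max(0,1)=1, max(0,-4)=0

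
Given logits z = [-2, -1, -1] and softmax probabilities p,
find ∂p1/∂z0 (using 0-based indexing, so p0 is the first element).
∂p1/∂z0 = -0.06561

p = softmax(z) = [0.1554, 0.4223, 0.4223]
p1 = 0.4223, p0 = 0.1554

∂p1/∂z0 = -p1 × p0 = -0.4223 × 0.1554 = -0.06561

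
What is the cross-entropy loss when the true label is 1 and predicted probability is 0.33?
L = 1.109

L = -1·log(0.33) - 0·log(0.67) = -log(0.33) = 1.109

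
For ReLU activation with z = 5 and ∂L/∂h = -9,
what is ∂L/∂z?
∂L/∂z = -9

h = ReLU(5) = 5
Since z > 0: ∂h/∂z = 1
∂L/∂z = ∂L/∂h · ∂h/∂z = -9 × 1 = -9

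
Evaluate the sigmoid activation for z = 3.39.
0.9674

sigmoid(3.39) = 1/(1 + e^(-3.39)) = 1/(1 + 0.03371) = 0.9674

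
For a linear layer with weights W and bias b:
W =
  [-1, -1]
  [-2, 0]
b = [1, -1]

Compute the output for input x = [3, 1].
y = [-3, -7]

Wx = [-1×3 + -1×1, -2×3 + 0×1]
   = [-4, -6]
y = Wx + b = [-4 + 1, -6 + -1] = [-3, -7]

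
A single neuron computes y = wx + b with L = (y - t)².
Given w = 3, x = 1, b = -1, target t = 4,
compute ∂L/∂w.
∂L/∂w = -4

y = wx + b = (3)(1) + -1 = 2
∂L/∂y = 2(y - t) = 2(2 - 4) = -4
∂y/∂w = x = 1
∂L/∂w = ∂L/∂y · ∂y/∂w = -4 × 1 = -4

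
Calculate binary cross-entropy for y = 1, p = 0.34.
L = 1.079

L = -1·log(0.34) - 0·log(0.66) = -log(0.34) = 1.079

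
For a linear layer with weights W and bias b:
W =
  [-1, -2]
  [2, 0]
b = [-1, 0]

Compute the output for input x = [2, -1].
y = [-1, 4]

Wx = [-1×2 + -2×-1, 2×2 + 0×-1]
   = [0, 4]
y = Wx + b = [0 + -1, 4 + 0] = [-1, 4]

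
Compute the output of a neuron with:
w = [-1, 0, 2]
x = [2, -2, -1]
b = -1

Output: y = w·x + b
y = -5

y = (-1)(2) + (0)(-2) + (2)(-1) + -1 = -5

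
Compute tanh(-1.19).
-0.8306

tanh(-1.19) = (e^(-1.19) - e^(1.19))/(e^(-1.19) + e^(1.19)) = -0.8306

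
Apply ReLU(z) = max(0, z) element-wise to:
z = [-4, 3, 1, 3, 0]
h = [0, 3, 1, 3, 0]

ReLU applied element-wise: max(0,-4)=0, max(0,3)=3, max(0,1)=1, max(0,3)=3, max(0,0)=0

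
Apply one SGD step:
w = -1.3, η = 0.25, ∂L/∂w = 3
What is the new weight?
w_new = -2.05

w_new = w - η·∂L/∂w = -1.3 - 0.25×(3) = -1.3 - (0.75) = -2.05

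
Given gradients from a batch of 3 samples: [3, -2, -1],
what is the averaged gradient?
Average gradient = 0

Average = (1/3)(3 + -2 + -1) = 0/3 = 0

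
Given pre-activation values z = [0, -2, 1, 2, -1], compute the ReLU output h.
h = [0, 0, 1, 2, 0]

ReLU applied element-wise: max(0,0)=0, max(0,-2)=0, max(0,1)=1, max(0,2)=2, max(0,-1)=0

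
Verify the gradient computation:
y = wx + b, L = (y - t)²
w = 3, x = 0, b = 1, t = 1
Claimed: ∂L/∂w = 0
Correct

y = (3)(0) + 1 = 1
∂L/∂y = 2(y - t) = 2(1 - 1) = 0
∂y/∂w = x = 0
∂L/∂w = 0 × 0 = 0

Claimed value: 0
Correct: The correct gradient is 0.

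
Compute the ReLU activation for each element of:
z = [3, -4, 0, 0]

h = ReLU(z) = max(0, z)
h = [3, 0, 0, 0]

ReLU applied element-wise: max(0,3)=3, max(0,-4)=0, max(0,0)=0, max(0,0)=0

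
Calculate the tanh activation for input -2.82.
-0.9929

tanh(-2.82) = (e^(-2.82) - e^(2.82))/(e^(-2.82) + e^(2.82)) = -0.9929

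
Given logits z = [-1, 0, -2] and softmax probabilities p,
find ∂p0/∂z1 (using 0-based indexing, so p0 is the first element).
∂p0/∂z1 = -0.1628

p = softmax(z) = [0.2447, 0.6652, 0.09003]
p0 = 0.2447, p1 = 0.6652

∂p0/∂z1 = -p0 × p1 = -0.2447 × 0.6652 = -0.1628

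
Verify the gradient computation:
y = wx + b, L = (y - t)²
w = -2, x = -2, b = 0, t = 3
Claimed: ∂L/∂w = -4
Correct

y = (-2)(-2) + 0 = 4
∂L/∂y = 2(y - t) = 2(4 - 3) = 2
∂y/∂w = x = -2
∂L/∂w = 2 × -2 = -4

Claimed value: -4
Correct: The correct gradient is -4.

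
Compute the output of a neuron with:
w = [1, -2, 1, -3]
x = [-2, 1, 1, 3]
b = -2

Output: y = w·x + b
y = -14

y = (1)(-2) + (-2)(1) + (1)(1) + (-3)(3) + -2 = -14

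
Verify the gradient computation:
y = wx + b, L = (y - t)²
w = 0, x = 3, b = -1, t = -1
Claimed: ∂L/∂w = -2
Incorrect

y = (0)(3) + -1 = -1
∂L/∂y = 2(y - t) = 2(-1 - -1) = 0
∂y/∂w = x = 3
∂L/∂w = 0 × 3 = 0

Claimed value: -2
Incorrect: The correct gradient is 0.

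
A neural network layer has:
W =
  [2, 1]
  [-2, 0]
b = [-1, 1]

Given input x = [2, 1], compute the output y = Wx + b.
y = [4, -3]

Wx = [2×2 + 1×1, -2×2 + 0×1]
   = [5, -4]
y = Wx + b = [5 + -1, -4 + 1] = [4, -3]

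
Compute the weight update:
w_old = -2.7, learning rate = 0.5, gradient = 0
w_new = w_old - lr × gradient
w_new = -2.7

w_new = w - η·∂L/∂w = -2.7 - 0.5×(0) = -2.7 - (0) = -2.7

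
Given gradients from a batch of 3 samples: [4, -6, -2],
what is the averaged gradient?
Average gradient = -1.333

Average = (1/3)(4 + -6 + -2) = -4/3 = -1.333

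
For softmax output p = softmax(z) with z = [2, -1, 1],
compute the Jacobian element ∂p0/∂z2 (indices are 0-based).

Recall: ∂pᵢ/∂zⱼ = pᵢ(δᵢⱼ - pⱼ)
∂p0/∂z2 = -0.183

p = softmax(z) = [0.7054, 0.03512, 0.2595]
p0 = 0.7054, p2 = 0.2595

∂p0/∂z2 = -p0 × p2 = -0.7054 × 0.2595 = -0.183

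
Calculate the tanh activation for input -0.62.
-0.5511

tanh(-0.62) = (e^(-0.62) - e^(0.62))/(e^(-0.62) + e^(0.62)) = -0.5511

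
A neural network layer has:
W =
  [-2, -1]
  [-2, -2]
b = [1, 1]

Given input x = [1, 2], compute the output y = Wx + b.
y = [-3, -5]

Wx = [-2×1 + -1×2, -2×1 + -2×2]
   = [-4, -6]
y = Wx + b = [-4 + 1, -6 + 1] = [-3, -5]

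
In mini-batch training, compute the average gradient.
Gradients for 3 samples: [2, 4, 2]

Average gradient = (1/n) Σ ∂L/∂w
Average gradient = 2.667

Average = (1/3)(2 + 4 + 2) = 8/3 = 2.667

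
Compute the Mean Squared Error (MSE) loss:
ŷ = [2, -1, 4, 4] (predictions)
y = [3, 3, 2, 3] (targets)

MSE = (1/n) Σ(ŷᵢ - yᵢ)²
MSE = 5.5

MSE = (1/4)((2-3)² + (-1-3)² + (4-2)² + (4-3)²) = (1/4)(1 + 16 + 4 + 1) = 5.5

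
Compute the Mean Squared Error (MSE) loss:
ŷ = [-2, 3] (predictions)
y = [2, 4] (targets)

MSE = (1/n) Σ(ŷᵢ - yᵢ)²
MSE = 8.5

MSE = (1/2)((-2-2)² + (3-4)²) = (1/2)(16 + 1) = 8.5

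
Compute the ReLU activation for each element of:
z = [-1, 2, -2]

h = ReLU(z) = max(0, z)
h = [0, 2, 0]

ReLU applied element-wise: max(0,-1)=0, max(0,2)=2, max(0,-2)=0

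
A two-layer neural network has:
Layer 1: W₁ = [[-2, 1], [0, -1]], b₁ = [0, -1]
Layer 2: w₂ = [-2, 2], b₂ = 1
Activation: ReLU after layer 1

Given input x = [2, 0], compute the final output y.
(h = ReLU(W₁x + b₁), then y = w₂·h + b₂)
y = 1

Layer 1 pre-activation: z₁ = [-4, -1]
After ReLU: h = [0, 0]
Layer 2 output: y = -2×0 + 2×0 + 1 = 1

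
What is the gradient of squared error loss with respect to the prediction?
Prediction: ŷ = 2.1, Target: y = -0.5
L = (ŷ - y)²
∂L/∂ŷ = 5.2

∂L/∂ŷ = 2(ŷ - y) = 2(2.1 - -0.5) = 2(2.6) = 5.2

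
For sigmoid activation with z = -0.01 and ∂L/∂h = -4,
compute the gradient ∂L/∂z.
∂L/∂z = -1

σ(-0.01) = 0.4975
σ'(-0.01) = σ(-0.01)(1 - σ(-0.01)) = 0.4975 × 0.5025 = 0.25
∂L/∂z = ∂L/∂h · σ'(z) = -4 × 0.25 = -1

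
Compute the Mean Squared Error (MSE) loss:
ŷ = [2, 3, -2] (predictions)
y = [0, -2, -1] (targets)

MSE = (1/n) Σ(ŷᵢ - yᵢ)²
MSE = 10

MSE = (1/3)((2-0)² + (3--2)² + (-2--1)²) = (1/3)(4 + 25 + 1) = 10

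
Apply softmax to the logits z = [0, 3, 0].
p = [0.0453, 0.9094, 0.0453]

exp(z) = [1, 20.09, 1]
Sum = 22.09
p = [0.0453, 0.9094, 0.0453]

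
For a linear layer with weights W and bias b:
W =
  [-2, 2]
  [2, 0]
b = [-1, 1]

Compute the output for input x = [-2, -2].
y = [-1, -3]

Wx = [-2×-2 + 2×-2, 2×-2 + 0×-2]
   = [0, -4]
y = Wx + b = [0 + -1, -4 + 1] = [-1, -3]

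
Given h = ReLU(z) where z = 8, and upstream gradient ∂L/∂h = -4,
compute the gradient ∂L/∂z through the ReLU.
∂L/∂z = -4

h = ReLU(8) = 8
Since z > 0: ∂h/∂z = 1
∂L/∂z = ∂L/∂h · ∂h/∂z = -4 × 1 = -4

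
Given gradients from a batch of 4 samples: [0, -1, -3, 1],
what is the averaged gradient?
Average gradient = -0.75

Average = (1/4)(0 + -1 + -3 + 1) = -3/4 = -0.75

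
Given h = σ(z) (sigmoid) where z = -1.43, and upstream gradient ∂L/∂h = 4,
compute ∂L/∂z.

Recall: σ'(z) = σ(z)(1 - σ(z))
∂L/∂z = 0.6232

σ(-1.43) = 0.1931
σ'(-1.43) = σ(-1.43)(1 - σ(-1.43)) = 0.1931 × 0.8069 = 0.1558
∂L/∂z = ∂L/∂h · σ'(z) = 4 × 0.1558 = 0.6232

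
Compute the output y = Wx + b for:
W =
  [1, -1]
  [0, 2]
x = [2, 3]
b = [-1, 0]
y = [-2, 6]

Wx = [1×2 + -1×3, 0×2 + 2×3]
   = [-1, 6]
y = Wx + b = [-1 + -1, 6 + 0] = [-2, 6]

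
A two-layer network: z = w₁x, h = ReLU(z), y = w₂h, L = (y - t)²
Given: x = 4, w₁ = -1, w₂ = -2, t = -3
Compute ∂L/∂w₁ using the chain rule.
∂L/∂w₁ = 0

Forward pass:
z = w₁x = -1×4 = -4
h = ReLU(-4) = 0
y = w₂h = -2×0 = 0

Backward pass:
∂L/∂y = 2(y - t) = 2(0 - -3) = 6
∂y/∂h = w₂ = -2
∂h/∂z = 0 (ReLU derivative)
∂z/∂w₁ = x = 4

∂L/∂w₁ = 6 × -2 × 0 × 4 = 0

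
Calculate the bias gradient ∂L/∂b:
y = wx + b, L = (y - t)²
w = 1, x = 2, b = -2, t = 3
∂L/∂b = -6

y = wx + b = (1)(2) + -2 = 0
∂L/∂y = 2(y - t) = 2(0 - 3) = -6
∂y/∂b = 1
∂L/∂b = ∂L/∂y · ∂y/∂b = -6 × 1 = -6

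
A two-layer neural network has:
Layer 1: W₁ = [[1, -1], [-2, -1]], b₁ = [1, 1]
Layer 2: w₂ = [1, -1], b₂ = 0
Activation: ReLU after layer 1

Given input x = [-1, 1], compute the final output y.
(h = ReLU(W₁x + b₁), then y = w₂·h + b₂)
y = -2

Layer 1 pre-activation: z₁ = [-1, 2]
After ReLU: h = [0, 2]
Layer 2 output: y = 1×0 + -1×2 + 0 = -2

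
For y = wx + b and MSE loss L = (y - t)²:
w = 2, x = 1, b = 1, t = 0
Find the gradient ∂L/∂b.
∂L/∂b = 6

y = wx + b = (2)(1) + 1 = 3
∂L/∂y = 2(y - t) = 2(3 - 0) = 6
∂y/∂b = 1
∂L/∂b = ∂L/∂y · ∂y/∂b = 6 × 1 = 6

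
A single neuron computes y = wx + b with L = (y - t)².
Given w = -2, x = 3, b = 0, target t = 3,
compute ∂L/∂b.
∂L/∂b = -18

y = wx + b = (-2)(3) + 0 = -6
∂L/∂y = 2(y - t) = 2(-6 - 3) = -18
∂y/∂b = 1
∂L/∂b = ∂L/∂y · ∂y/∂b = -18 × 1 = -18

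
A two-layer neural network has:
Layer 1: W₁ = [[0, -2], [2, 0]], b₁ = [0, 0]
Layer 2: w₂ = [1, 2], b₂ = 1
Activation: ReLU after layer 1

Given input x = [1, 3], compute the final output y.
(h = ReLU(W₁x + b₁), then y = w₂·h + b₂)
y = 5

Layer 1 pre-activation: z₁ = [-6, 2]
After ReLU: h = [0, 2]
Layer 2 output: y = 1×0 + 2×2 + 1 = 5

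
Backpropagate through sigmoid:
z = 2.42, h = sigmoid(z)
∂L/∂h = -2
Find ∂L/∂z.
∂L/∂z = -0.15

σ(2.42) = 0.9183
σ'(2.42) = σ(2.42)(1 - σ(2.42)) = 0.9183 × 0.08166 = 0.07499
∂L/∂z = ∂L/∂h · σ'(z) = -2 × 0.07499 = -0.15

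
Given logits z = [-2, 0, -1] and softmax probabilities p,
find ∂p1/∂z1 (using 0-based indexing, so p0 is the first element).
∂p1/∂z1 = 0.2227

p = softmax(z) = [0.09003, 0.6652, 0.2447]
p1 = 0.6652

∂p1/∂z1 = p1(1 - p1) = 0.6652 × (1 - 0.6652) = 0.2227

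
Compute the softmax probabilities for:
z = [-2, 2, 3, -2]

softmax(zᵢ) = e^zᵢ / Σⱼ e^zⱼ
p = [0.0049, 0.2663, 0.7239, 0.0049]

exp(z) = [0.1353, 7.389, 20.09, 0.1353]
Sum = 27.75
p = [0.0049, 0.2663, 0.7239, 0.0049]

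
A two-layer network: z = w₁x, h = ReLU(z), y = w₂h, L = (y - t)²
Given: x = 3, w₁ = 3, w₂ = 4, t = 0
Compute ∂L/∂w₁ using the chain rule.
∂L/∂w₁ = 864

Forward pass:
z = w₁x = 3×3 = 9
h = ReLU(9) = 9
y = w₂h = 4×9 = 36

Backward pass:
∂L/∂y = 2(y - t) = 2(36 - 0) = 72
∂y/∂h = w₂ = 4
∂h/∂z = 1 (ReLU derivative)
∂z/∂w₁ = x = 3

∂L/∂w₁ = 72 × 4 × 1 × 3 = 864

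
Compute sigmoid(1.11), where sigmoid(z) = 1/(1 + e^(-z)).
0.7521

sigmoid(1.11) = 1/(1 + e^(-1.11)) = 1/(1 + 0.3296) = 0.7521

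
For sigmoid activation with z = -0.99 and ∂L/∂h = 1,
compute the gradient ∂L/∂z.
∂L/∂z = 0.1975

σ(-0.99) = 0.2709
σ'(-0.99) = σ(-0.99)(1 - σ(-0.99)) = 0.2709 × 0.7291 = 0.1975
∂L/∂z = ∂L/∂h · σ'(z) = 1 × 0.1975 = 0.1975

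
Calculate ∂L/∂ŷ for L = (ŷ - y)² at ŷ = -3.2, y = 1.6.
∂L/∂ŷ = -9.6

∂L/∂ŷ = 2(ŷ - y) = 2(-3.2 - 1.6) = 2(-4.8) = -9.6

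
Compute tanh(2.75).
0.9919

tanh(2.75) = (e^(2.75) - e^(-2.75))/(e^(2.75) + e^(-2.75)) = 0.9919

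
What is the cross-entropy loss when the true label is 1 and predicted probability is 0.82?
L = 0.1985

L = -1·log(0.82) - 0·log(0.18) = -log(0.82) = 0.1985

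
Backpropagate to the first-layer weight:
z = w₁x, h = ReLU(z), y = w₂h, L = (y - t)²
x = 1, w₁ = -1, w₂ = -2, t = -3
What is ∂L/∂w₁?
∂L/∂w₁ = 0

Forward pass:
z = w₁x = -1×1 = -1
h = ReLU(-1) = 0
y = w₂h = -2×0 = 0

Backward pass:
∂L/∂y = 2(y - t) = 2(0 - -3) = 6
∂y/∂h = w₂ = -2
∂h/∂z = 0 (ReLU derivative)
∂z/∂w₁ = x = 1

∂L/∂w₁ = 6 × -2 × 0 × 1 = 0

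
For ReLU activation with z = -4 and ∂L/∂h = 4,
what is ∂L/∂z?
∂L/∂z = 0

h = ReLU(-4) = 0
Since z < 0: ∂h/∂z = 0
∂L/∂z = ∂L/∂h · ∂h/∂z = 4 × 0 = 0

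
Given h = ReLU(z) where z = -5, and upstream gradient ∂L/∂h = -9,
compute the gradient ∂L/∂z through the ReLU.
∂L/∂z = 0

h = ReLU(-5) = 0
Since z < 0: ∂h/∂z = 0
∂L/∂z = ∂L/∂h · ∂h/∂z = -9 × 0 = 0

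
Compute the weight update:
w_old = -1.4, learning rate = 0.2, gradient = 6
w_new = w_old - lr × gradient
w_new = -2.6

w_new = w - η·∂L/∂w = -1.4 - 0.2×(6) = -1.4 - (1.2) = -2.6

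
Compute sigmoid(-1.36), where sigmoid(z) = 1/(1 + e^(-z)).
0.2042

sigmoid(-1.36) = 1/(1 + e^(1.36)) = 1/(1 + 3.896) = 0.2042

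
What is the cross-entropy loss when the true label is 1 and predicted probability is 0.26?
L = 1.347

L = -1·log(0.26) - 0·log(0.74) = -log(0.26) = 1.347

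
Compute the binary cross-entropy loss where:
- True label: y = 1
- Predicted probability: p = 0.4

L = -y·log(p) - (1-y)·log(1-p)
L = 0.9163

L = -1·log(0.4) - 0·log(0.6) = -log(0.4) = 0.9163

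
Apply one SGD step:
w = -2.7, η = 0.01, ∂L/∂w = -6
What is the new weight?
w_new = -2.64

w_new = w - η·∂L/∂w = -2.7 - 0.01×(-6) = -2.7 - (-0.06) = -2.64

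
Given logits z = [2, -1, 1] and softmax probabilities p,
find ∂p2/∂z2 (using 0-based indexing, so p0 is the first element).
∂p2/∂z2 = 0.1922

p = softmax(z) = [0.7054, 0.03512, 0.2595]
p2 = 0.2595

∂p2/∂z2 = p2(1 - p2) = 0.2595 × (1 - 0.2595) = 0.1922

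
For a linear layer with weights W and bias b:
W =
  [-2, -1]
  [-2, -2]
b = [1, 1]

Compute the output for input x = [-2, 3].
y = [2, -1]

Wx = [-2×-2 + -1×3, -2×-2 + -2×3]
   = [1, -2]
y = Wx + b = [1 + 1, -2 + 1] = [2, -1]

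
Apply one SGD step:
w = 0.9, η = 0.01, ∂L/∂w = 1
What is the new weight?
w_new = 0.89

w_new = w - η·∂L/∂w = 0.9 - 0.01×(1) = 0.9 - (0.01) = 0.89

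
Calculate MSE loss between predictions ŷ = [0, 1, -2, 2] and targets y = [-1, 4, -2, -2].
MSE = 6.5

MSE = (1/4)((0--1)² + (1-4)² + (-2--2)² + (2--2)²) = (1/4)(1 + 9 + 0 + 16) = 6.5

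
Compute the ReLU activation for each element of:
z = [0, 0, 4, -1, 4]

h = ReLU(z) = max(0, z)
h = [0, 0, 4, 0, 4]

ReLU applied element-wise: max(0,0)=0, max(0,0)=0, max(0,4)=4, max(0,-1)=0, max(0,4)=4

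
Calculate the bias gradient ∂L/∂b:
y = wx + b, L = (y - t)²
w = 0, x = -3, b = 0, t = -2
∂L/∂b = 4

y = wx + b = (0)(-3) + 0 = 0
∂L/∂y = 2(y - t) = 2(0 - -2) = 4
∂y/∂b = 1
∂L/∂b = ∂L/∂y · ∂y/∂b = 4 × 1 = 4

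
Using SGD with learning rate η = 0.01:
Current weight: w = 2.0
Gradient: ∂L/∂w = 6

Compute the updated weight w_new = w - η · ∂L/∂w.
w_new = 1.94

w_new = w - η·∂L/∂w = 2.0 - 0.01×(6) = 2.0 - (0.06) = 1.94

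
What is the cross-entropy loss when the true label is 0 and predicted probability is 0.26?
L = 0.3011

L = -0·log(0.26) - 1·log(0.74) = -log(0.74) = 0.3011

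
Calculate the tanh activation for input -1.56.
-0.9154

tanh(-1.56) = (e^(-1.56) - e^(1.56))/(e^(-1.56) + e^(1.56)) = -0.9154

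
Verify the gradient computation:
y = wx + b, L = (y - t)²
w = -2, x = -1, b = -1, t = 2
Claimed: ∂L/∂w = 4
Incorrect

y = (-2)(-1) + -1 = 1
∂L/∂y = 2(y - t) = 2(1 - 2) = -2
∂y/∂w = x = -1
∂L/∂w = -2 × -1 = 2

Claimed value: 4
Incorrect: The correct gradient is 2.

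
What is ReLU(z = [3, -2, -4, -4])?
h = [3, 0, 0, 0]

ReLU applied element-wise: max(0,3)=3, max(0,-2)=0, max(0,-4)=0, max(0,-4)=0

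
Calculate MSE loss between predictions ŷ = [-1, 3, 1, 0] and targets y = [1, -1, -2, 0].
MSE = 7.25

MSE = (1/4)((-1-1)² + (3--1)² + (1--2)² + (0-0)²) = (1/4)(4 + 16 + 9 + 0) = 7.25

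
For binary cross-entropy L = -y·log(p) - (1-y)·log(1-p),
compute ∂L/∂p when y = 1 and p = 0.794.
∂L/∂p = -1.259

∂L/∂p = -y/p + (1-y)/(1-p) = -1/0.794 + 0 = -1.259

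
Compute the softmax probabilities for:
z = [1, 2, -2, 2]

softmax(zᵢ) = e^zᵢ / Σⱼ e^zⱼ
p = [0.1542, 0.4191, 0.0077, 0.4191]

exp(z) = [2.718, 7.389, 0.1353, 7.389]
Sum = 17.63
p = [0.1542, 0.4191, 0.0077, 0.4191]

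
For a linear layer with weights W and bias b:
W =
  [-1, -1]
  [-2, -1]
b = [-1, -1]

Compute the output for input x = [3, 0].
y = [-4, -7]

Wx = [-1×3 + -1×0, -2×3 + -1×0]
   = [-3, -6]
y = Wx + b = [-3 + -1, -6 + -1] = [-4, -7]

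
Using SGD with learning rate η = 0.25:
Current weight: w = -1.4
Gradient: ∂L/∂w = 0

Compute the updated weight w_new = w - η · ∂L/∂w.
w_new = -1.4

w_new = w - η·∂L/∂w = -1.4 - 0.25×(0) = -1.4 - (0) = -1.4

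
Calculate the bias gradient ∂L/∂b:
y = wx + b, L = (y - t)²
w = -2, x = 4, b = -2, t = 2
∂L/∂b = -24

y = wx + b = (-2)(4) + -2 = -10
∂L/∂y = 2(y - t) = 2(-10 - 2) = -24
∂y/∂b = 1
∂L/∂b = ∂L/∂y · ∂y/∂b = -24 × 1 = -24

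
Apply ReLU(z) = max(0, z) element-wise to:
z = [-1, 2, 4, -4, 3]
h = [0, 2, 4, 0, 3]

ReLU applied element-wise: max(0,-1)=0, max(0,2)=2, max(0,4)=4, max(0,-4)=0, max(0,3)=3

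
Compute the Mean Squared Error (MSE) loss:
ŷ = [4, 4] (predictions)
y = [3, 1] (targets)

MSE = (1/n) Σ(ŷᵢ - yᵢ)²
MSE = 5

MSE = (1/2)((4-3)² + (4-1)²) = (1/2)(1 + 9) = 5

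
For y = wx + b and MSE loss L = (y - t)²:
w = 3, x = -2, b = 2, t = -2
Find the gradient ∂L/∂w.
∂L/∂w = 8

y = wx + b = (3)(-2) + 2 = -4
∂L/∂y = 2(y - t) = 2(-4 - -2) = -4
∂y/∂w = x = -2
∂L/∂w = ∂L/∂y · ∂y/∂w = -4 × -2 = 8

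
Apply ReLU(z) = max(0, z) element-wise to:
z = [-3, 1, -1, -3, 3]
h = [0, 1, 0, 0, 3]

ReLU applied element-wise: max(0,-3)=0, max(0,1)=1, max(0,-1)=0, max(0,-3)=0, max(0,3)=3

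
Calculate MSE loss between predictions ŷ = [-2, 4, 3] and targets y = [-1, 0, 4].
MSE = 6

MSE = (1/3)((-2--1)² + (4-0)² + (3-4)²) = (1/3)(1 + 16 + 1) = 6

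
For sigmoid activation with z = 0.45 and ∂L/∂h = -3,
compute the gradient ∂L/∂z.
∂L/∂z = -0.7133

σ(0.45) = 0.6106
σ'(0.45) = σ(0.45)(1 - σ(0.45)) = 0.6106 × 0.3894 = 0.2378
∂L/∂z = ∂L/∂h · σ'(z) = -3 × 0.2378 = -0.7133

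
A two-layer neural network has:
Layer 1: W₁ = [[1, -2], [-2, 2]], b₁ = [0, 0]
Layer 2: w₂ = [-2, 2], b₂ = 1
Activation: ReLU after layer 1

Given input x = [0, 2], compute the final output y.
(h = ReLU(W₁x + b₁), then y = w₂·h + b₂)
y = 9

Layer 1 pre-activation: z₁ = [-4, 4]
After ReLU: h = [0, 4]
Layer 2 output: y = -2×0 + 2×4 + 1 = 9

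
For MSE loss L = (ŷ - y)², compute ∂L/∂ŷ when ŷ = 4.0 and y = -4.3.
∂L/∂ŷ = 16.6

∂L/∂ŷ = 2(ŷ - y) = 2(4.0 - -4.3) = 2(8.3) = 16.6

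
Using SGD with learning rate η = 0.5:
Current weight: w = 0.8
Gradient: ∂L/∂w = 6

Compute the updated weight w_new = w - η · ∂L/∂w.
w_new = -2.2

w_new = w - η·∂L/∂w = 0.8 - 0.5×(6) = 0.8 - (3) = -2.2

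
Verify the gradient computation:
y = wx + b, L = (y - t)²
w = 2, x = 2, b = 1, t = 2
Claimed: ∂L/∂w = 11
Incorrect

y = (2)(2) + 1 = 5
∂L/∂y = 2(y - t) = 2(5 - 2) = 6
∂y/∂w = x = 2
∂L/∂w = 6 × 2 = 12

Claimed value: 11
Incorrect: The correct gradient is 12.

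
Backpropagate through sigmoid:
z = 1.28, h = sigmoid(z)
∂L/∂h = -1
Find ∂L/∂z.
∂L/∂z = -0.1702

σ(1.28) = 0.7824
σ'(1.28) = σ(1.28)(1 - σ(1.28)) = 0.7824 × 0.2176 = 0.1702
∂L/∂z = ∂L/∂h · σ'(z) = -1 × 0.1702 = -0.1702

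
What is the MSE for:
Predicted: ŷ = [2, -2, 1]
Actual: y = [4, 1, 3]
MSE = 5.667

MSE = (1/3)((2-4)² + (-2-1)² + (1-3)²) = (1/3)(4 + 9 + 4) = 5.667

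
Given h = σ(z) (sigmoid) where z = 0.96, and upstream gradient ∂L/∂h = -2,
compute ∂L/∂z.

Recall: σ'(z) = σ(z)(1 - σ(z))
∂L/∂z = -0.4004

σ(0.96) = 0.7231
σ'(0.96) = σ(0.96)(1 - σ(0.96)) = 0.7231 × 0.2769 = 0.2002
∂L/∂z = ∂L/∂h · σ'(z) = -2 × 0.2002 = -0.4004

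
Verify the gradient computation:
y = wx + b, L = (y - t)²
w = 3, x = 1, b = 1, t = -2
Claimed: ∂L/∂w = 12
Correct

y = (3)(1) + 1 = 4
∂L/∂y = 2(y - t) = 2(4 - -2) = 12
∂y/∂w = x = 1
∂L/∂w = 12 × 1 = 12

Claimed value: 12
Correct: The correct gradient is 12.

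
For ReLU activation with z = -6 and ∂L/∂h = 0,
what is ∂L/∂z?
∂L/∂z = 0

h = ReLU(-6) = 0
Since z < 0: ∂h/∂z = 0
∂L/∂z = ∂L/∂h · ∂h/∂z = 0 × 0 = 0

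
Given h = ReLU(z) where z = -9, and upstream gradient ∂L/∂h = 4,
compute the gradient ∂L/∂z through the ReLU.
∂L/∂z = 0

h = ReLU(-9) = 0
Since z < 0: ∂h/∂z = 0
∂L/∂z = ∂L/∂h · ∂h/∂z = 4 × 0 = 0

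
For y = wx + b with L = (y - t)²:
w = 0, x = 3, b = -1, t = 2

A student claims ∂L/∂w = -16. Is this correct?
Incorrect

y = (0)(3) + -1 = -1
∂L/∂y = 2(y - t) = 2(-1 - 2) = -6
∂y/∂w = x = 3
∂L/∂w = -6 × 3 = -18

Claimed value: -16
Incorrect: The correct gradient is -18.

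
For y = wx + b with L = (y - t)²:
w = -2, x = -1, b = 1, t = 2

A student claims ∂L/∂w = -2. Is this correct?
Correct

y = (-2)(-1) + 1 = 3
∂L/∂y = 2(y - t) = 2(3 - 2) = 2
∂y/∂w = x = -1
∂L/∂w = 2 × -1 = -2

Claimed value: -2
Correct: The correct gradient is -2.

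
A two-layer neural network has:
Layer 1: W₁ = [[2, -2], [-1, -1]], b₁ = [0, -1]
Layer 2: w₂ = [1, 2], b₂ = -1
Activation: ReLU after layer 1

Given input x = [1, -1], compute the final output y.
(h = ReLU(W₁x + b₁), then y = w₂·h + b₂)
y = 3

Layer 1 pre-activation: z₁ = [4, -1]
After ReLU: h = [4, 0]
Layer 2 output: y = 1×4 + 2×0 + -1 = 3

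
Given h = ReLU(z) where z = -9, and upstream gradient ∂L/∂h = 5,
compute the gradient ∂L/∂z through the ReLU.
∂L/∂z = 0

h = ReLU(-9) = 0
Since z < 0: ∂h/∂z = 0
∂L/∂z = ∂L/∂h · ∂h/∂z = 5 × 0 = 0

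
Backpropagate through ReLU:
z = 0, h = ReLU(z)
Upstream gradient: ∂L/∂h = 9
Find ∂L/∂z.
∂L/∂z = 0

h = ReLU(0) = 0
At z = 0: ∂h/∂z = 0 (by convention)
∂L/∂z = ∂L/∂h · ∂h/∂z = 9 × 0 = 0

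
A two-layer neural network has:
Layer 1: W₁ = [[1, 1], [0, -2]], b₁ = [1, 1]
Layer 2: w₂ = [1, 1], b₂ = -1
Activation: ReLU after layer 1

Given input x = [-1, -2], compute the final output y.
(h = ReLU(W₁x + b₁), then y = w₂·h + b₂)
y = 4

Layer 1 pre-activation: z₁ = [-2, 5]
After ReLU: h = [0, 5]
Layer 2 output: y = 1×0 + 1×5 + -1 = 4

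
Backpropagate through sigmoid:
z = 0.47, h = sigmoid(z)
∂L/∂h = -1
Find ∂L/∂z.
∂L/∂z = -0.2367

σ(0.47) = 0.6154
σ'(0.47) = σ(0.47)(1 - σ(0.47)) = 0.6154 × 0.3846 = 0.2367
∂L/∂z = ∂L/∂h · σ'(z) = -1 × 0.2367 = -0.2367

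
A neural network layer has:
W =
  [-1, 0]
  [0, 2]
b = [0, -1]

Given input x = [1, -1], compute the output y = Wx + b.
y = [-1, -3]

Wx = [-1×1 + 0×-1, 0×1 + 2×-1]
   = [-1, -2]
y = Wx + b = [-1 + 0, -2 + -1] = [-1, -3]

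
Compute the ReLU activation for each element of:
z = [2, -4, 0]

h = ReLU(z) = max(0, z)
h = [2, 0, 0]

ReLU applied element-wise: max(0,2)=2, max(0,-4)=0, max(0,0)=0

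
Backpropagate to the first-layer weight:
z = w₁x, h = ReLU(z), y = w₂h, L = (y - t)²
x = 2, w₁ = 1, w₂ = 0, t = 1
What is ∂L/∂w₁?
∂L/∂w₁ = 0

Forward pass:
z = w₁x = 1×2 = 2
h = ReLU(2) = 2
y = w₂h = 0×2 = 0

Backward pass:
∂L/∂y = 2(y - t) = 2(0 - 1) = -2
∂y/∂h = w₂ = 0
∂h/∂z = 1 (ReLU derivative)
∂z/∂w₁ = x = 2

∂L/∂w₁ = -2 × 0 × 1 × 2 = 0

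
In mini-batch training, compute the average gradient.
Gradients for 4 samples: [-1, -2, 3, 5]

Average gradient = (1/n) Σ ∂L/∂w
Average gradient = 1.25

Average = (1/4)(-1 + -2 + 3 + 5) = 5/4 = 1.25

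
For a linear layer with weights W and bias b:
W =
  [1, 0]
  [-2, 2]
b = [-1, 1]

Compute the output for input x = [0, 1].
y = [-1, 3]

Wx = [1×0 + 0×1, -2×0 + 2×1]
   = [0, 2]
y = Wx + b = [0 + -1, 2 + 1] = [-1, 3]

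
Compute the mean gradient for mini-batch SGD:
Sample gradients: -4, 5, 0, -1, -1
Average gradient = -0.2

Average = (1/5)(-4 + 5 + 0 + -1 + -1) = -1/5 = -0.2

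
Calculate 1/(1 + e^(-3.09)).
0.9565

sigmoid(3.09) = 1/(1 + e^(-3.09)) = 1/(1 + 0.0455) = 0.9565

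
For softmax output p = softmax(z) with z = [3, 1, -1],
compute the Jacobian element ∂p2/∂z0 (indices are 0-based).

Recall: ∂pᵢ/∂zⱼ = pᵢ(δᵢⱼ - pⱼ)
∂p2/∂z0 = -0.01376

p = softmax(z) = [0.8668, 0.1173, 0.01588]
p2 = 0.01588, p0 = 0.8668

∂p2/∂z0 = -p2 × p0 = -0.01588 × 0.8668 = -0.01376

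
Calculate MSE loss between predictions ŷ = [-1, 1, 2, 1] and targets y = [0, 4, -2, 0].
MSE = 6.75

MSE = (1/4)((-1-0)² + (1-4)² + (2--2)² + (1-0)²) = (1/4)(1 + 9 + 16 + 1) = 6.75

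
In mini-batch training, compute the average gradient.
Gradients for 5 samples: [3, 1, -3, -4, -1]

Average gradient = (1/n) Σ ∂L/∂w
Average gradient = -0.8

Average = (1/5)(3 + 1 + -3 + -4 + -1) = -4/5 = -0.8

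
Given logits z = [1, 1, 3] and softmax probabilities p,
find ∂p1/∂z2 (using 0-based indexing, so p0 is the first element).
∂p1/∂z2 = -0.08382

p = softmax(z) = [0.1065, 0.1065, 0.787]
p1 = 0.1065, p2 = 0.787

∂p1/∂z2 = -p1 × p2 = -0.1065 × 0.787 = -0.08382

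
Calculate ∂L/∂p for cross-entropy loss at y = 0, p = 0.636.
∂L/∂p = 2.747

∂L/∂p = -y/p + (1-y)/(1-p) = 0 + 1/0.364 = 2.747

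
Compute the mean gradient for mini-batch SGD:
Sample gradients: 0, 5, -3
Average gradient = 0.6667

Average = (1/3)(0 + 5 + -3) = 2/3 = 0.6667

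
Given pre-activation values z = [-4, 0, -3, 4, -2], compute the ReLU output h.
h = [0, 0, 0, 4, 0]

ReLU applied element-wise: max(0,-4)=0, max(0,0)=0, max(0,-3)=0, max(0,4)=4, max(0,-2)=0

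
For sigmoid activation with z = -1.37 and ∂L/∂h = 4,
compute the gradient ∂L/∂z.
∂L/∂z = 0.6463

σ(-1.37) = 0.2026
σ'(-1.37) = σ(-1.37)(1 - σ(-1.37)) = 0.2026 × 0.7974 = 0.1616
∂L/∂z = ∂L/∂h · σ'(z) = 4 × 0.1616 = 0.6463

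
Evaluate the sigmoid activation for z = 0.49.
0.6201

sigmoid(0.49) = 1/(1 + e^(-0.49)) = 1/(1 + 0.6126) = 0.6201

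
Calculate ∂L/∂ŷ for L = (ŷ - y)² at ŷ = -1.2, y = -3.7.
∂L/∂ŷ = 5.0

∂L/∂ŷ = 2(ŷ - y) = 2(-1.2 - -3.7) = 2(2.5) = 5.0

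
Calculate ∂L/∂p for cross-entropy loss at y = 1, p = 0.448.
∂L/∂p = -2.232

∂L/∂p = -y/p + (1-y)/(1-p) = -1/0.448 + 0 = -2.232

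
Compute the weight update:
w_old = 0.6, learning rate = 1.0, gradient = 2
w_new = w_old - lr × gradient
w_new = -1.4

w_new = w - η·∂L/∂w = 0.6 - 1.0×(2) = 0.6 - (2) = -1.4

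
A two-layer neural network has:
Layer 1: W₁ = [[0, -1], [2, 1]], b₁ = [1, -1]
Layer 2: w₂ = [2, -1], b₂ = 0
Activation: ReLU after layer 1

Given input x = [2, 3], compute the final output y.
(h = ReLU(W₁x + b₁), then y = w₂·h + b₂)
y = -6

Layer 1 pre-activation: z₁ = [-2, 6]
After ReLU: h = [0, 6]
Layer 2 output: y = 2×0 + -1×6 + 0 = -6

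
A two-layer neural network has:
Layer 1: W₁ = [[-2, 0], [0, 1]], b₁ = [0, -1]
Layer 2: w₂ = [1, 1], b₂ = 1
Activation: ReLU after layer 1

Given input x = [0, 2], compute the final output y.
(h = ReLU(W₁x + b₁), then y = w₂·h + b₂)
y = 2

Layer 1 pre-activation: z₁ = [0, 1]
After ReLU: h = [0, 1]
Layer 2 output: y = 1×0 + 1×1 + 1 = 2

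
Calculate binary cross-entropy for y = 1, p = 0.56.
L = 0.5798

L = -1·log(0.56) - 0·log(0.44) = -log(0.56) = 0.5798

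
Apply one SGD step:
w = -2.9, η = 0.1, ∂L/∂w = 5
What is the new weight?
w_new = -3.4

w_new = w - η·∂L/∂w = -2.9 - 0.1×(5) = -2.9 - (0.5) = -3.4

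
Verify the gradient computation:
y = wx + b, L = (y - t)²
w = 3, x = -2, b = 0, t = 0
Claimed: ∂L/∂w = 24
Correct

y = (3)(-2) + 0 = -6
∂L/∂y = 2(y - t) = 2(-6 - 0) = -12
∂y/∂w = x = -2
∂L/∂w = -12 × -2 = 24

Claimed value: 24
Correct: The correct gradient is 24.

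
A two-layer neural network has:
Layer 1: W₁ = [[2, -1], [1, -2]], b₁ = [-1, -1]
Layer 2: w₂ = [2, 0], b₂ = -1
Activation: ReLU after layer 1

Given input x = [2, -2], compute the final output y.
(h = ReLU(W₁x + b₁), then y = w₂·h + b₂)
y = 9

Layer 1 pre-activation: z₁ = [5, 5]
After ReLU: h = [5, 5]
Layer 2 output: y = 2×5 + 0×5 + -1 = 9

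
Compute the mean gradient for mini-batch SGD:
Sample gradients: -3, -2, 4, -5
Average gradient = -1.5

Average = (1/4)(-3 + -2 + 4 + -5) = -6/4 = -1.5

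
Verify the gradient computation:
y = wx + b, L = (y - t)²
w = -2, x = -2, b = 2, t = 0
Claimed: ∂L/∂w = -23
Incorrect

y = (-2)(-2) + 2 = 6
∂L/∂y = 2(y - t) = 2(6 - 0) = 12
∂y/∂w = x = -2
∂L/∂w = 12 × -2 = -24

Claimed value: -23
Incorrect: The correct gradient is -24.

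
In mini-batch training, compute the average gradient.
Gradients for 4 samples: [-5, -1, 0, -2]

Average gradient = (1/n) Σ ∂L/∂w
Average gradient = -2

Average = (1/4)(-5 + -1 + 0 + -2) = -8/4 = -2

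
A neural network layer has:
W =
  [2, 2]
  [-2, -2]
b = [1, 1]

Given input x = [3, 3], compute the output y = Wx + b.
y = [13, -11]

Wx = [2×3 + 2×3, -2×3 + -2×3]
   = [12, -12]
y = Wx + b = [12 + 1, -12 + 1] = [13, -11]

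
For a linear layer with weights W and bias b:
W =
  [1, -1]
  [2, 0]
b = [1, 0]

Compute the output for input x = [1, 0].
y = [2, 2]

Wx = [1×1 + -1×0, 2×1 + 0×0]
   = [1, 2]
y = Wx + b = [1 + 1, 2 + 0] = [2, 2]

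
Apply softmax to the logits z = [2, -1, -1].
p = [0.9094, 0.0453, 0.0453]

exp(z) = [7.389, 0.3679, 0.3679]
Sum = 8.125
p = [0.9094, 0.0453, 0.0453]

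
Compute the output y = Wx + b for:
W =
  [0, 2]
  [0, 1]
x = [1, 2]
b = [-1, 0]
y = [3, 2]

Wx = [0×1 + 2×2, 0×1 + 1×2]
   = [4, 2]
y = Wx + b = [4 + -1, 2 + 0] = [3, 2]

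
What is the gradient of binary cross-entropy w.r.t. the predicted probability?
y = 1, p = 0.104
∂L/∂p = -9.615

∂L/∂p = -y/p + (1-y)/(1-p) = -1/0.104 + 0 = -9.615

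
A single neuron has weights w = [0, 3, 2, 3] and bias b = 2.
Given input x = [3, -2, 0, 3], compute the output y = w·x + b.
y = 5

y = (0)(3) + (3)(-2) + (2)(0) + (3)(3) + 2 = 5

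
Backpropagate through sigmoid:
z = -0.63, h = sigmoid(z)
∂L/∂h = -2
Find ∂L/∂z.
∂L/∂z = -0.4535

σ(-0.63) = 0.3475
σ'(-0.63) = σ(-0.63)(1 - σ(-0.63)) = 0.3475 × 0.6525 = 0.2267
∂L/∂z = ∂L/∂h · σ'(z) = -2 × 0.2267 = -0.4535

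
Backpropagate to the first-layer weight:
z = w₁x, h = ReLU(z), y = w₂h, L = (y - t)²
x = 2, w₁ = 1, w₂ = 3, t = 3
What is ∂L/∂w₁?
∂L/∂w₁ = 36

Forward pass:
z = w₁x = 1×2 = 2
h = ReLU(2) = 2
y = w₂h = 3×2 = 6

Backward pass:
∂L/∂y = 2(y - t) = 2(6 - 3) = 6
∂y/∂h = w₂ = 3
∂h/∂z = 1 (ReLU derivative)
∂z/∂w₁ = x = 2

∂L/∂w₁ = 6 × 3 × 1 × 2 = 36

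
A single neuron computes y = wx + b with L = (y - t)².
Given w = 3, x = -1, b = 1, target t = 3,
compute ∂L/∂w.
∂L/∂w = 10

y = wx + b = (3)(-1) + 1 = -2
∂L/∂y = 2(y - t) = 2(-2 - 3) = -10
∂y/∂w = x = -1
∂L/∂w = ∂L/∂y · ∂y/∂w = -10 × -1 = 10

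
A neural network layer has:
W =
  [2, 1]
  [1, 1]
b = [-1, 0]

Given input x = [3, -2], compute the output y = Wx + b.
y = [3, 1]

Wx = [2×3 + 1×-2, 1×3 + 1×-2]
   = [4, 1]
y = Wx + b = [4 + -1, 1 + 0] = [3, 1]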